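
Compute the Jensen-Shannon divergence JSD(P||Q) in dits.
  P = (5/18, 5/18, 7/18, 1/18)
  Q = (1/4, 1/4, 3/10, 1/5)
0.0110 dits

Jensen-Shannon divergence is:
JSD(P||Q) = 0.5 × D_KL(P||M) + 0.5 × D_KL(Q||M)
where M = 0.5 × (P + Q) is the mixture distribution.

M = 0.5 × (5/18, 5/18, 7/18, 1/18) + 0.5 × (1/4, 1/4, 3/10, 1/5) = (0.263889, 0.263889, 0.344444, 0.127778)

D_KL(P||M) = 0.0128 dits
D_KL(Q||M) = 0.0092 dits

JSD(P||Q) = 0.5 × 0.0128 + 0.5 × 0.0092 = 0.0110 dits

Unlike KL divergence, JSD is symmetric and bounded: 0 ≤ JSD ≤ log(2).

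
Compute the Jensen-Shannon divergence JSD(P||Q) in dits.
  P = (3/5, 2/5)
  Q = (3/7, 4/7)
0.0064 dits

Jensen-Shannon divergence is:
JSD(P||Q) = 0.5 × D_KL(P||M) + 0.5 × D_KL(Q||M)
where M = 0.5 × (P + Q) is the mixture distribution.

M = 0.5 × (3/5, 2/5) + 0.5 × (3/7, 4/7) = (18/35, 17/35)

D_KL(P||M) = 0.0064 dits
D_KL(Q||M) = 0.0064 dits

JSD(P||Q) = 0.5 × 0.0064 + 0.5 × 0.0064 = 0.0064 dits

Unlike KL divergence, JSD is symmetric and bounded: 0 ≤ JSD ≤ log(2).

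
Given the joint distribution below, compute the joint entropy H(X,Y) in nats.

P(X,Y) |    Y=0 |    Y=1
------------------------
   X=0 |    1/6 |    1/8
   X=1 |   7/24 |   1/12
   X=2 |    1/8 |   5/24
1.7117 nats

Joint entropy is H(X,Y) = -Σ_{x,y} p(x,y) log p(x,y).

Summing over all non-zero entries:
H(X,Y) = -[1/6·log_e(1/6) + 1/8·log_e(1/8) + 7/24·log_e(7/24) + 1/12·log_e(1/12) + 1/8·log_e(1/8) + 5/24·log_e(5/24)]
H(X,Y) = 1.7117 nats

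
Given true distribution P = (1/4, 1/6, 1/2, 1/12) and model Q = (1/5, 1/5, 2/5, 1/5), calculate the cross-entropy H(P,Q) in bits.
1.8219 bits

Cross-entropy: H(P,Q) = -Σ p(x) log q(x)

Alternatively: H(P,Q) = H(P) + D_KL(P||Q)
H(P) = 1.7296 bits
D_KL(P||Q) = 0.0924 bits

H(P,Q) = 1.7296 + 0.0924 = 1.8219 bits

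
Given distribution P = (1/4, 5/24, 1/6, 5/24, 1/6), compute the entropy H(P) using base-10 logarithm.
0.6937 dits

Shannon entropy is H(X) = -Σ p(x) log p(x).

For P = (1/4, 5/24, 1/6, 5/24, 1/6):
H = -1/4 × log_10(1/4) -5/24 × log_10(5/24) -1/6 × log_10(1/6) -5/24 × log_10(5/24) -1/6 × log_10(1/6)
H = 0.6937 dits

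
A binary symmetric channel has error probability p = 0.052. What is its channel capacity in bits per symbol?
0.7052 bits

For a binary symmetric channel (BSC) with error probability p:
Capacity C = 1 - H(p) bits per symbol

where H(p) = -p log₂(p) - (1-p) log₂(1-p) is the binary entropy function.

H(0.052) = 0.2948 bits
C = 1 - 0.2948 = 0.7052 bits per symbol

This means we can reliably transmit up to 0.7052 bits of information per channel use.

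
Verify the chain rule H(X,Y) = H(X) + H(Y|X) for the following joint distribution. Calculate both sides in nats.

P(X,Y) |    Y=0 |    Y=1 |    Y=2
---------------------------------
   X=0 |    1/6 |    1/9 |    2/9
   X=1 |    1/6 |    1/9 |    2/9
H(X,Y) = 1.7540, H(X) = 0.6931, H(Y|X) = 1.0609 (all in nats)

Chain rule: H(X,Y) = H(X) + H(Y|X)

Left side — joint entropy directly:
H(X,Y) = -Σ p(x,y) log p(x,y) = 1.7540 nats

Right side — compute H(Y|X) from the conditional distributions:
P(X) = (1/2, 1/2), so H(X) = 0.6931 nats
H(Y|X) = Σ_x P(X=x) · H(Y|X=x):
  P(Y|X=0) = (1/3, 2/9, 4/9), H(Y|X=0) = 1.0609, weight P(X=0) = 1/2
  P(Y|X=1) = (1/3, 2/9, 4/9), H(Y|X=1) = 1.0609, weight P(X=1) = 1/2
H(Y|X) = 1.0609 nats

H(X) + H(Y|X) = 0.6931 + 1.0609 = 1.7540 nats

Both sides equal 1.7540 nats. ✓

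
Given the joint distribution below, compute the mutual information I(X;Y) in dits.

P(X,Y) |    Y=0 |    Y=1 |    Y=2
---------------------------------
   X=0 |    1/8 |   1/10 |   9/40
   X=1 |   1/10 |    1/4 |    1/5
0.0132 dits

Mutual information: I(X;Y) = H(X) + H(Y) - H(X,Y)

Marginals:
P(X) = (9/20, 11/20), H(X) = 0.2989 dits
P(Y) = (9/40, 7/20, 17/40), H(Y) = 0.4633 dits

Joint entropy: H(X,Y) = 0.7490 dits

I(X;Y) = 0.2989 + 0.4633 - 0.7490 = 0.0132 dits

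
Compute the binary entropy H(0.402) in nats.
0.6738 nats

The binary entropy function is:
H(p) = -p log(p) - (1-p) log(1-p)

H(0.402) = -0.402 × log_e(0.402) - 0.598 × log_e(0.598)
H(0.402) = 0.6738 nats

Note: Binary entropy is maximized at p=0.5 (H=1 bit) and minimized at p=0 or p=1 (H=0).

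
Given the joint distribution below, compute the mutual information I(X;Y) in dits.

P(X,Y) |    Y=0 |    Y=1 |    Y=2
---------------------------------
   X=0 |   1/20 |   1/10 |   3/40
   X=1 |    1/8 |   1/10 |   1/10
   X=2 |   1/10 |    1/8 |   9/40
0.0115 dits

Mutual information: I(X;Y) = H(X) + H(Y) - H(X,Y)

Marginals:
P(X) = (9/40, 13/40, 9/20), H(X) = 0.4605 dits
P(Y) = (11/40, 13/40, 2/5), H(Y) = 0.4720 dits

Joint entropy: H(X,Y) = 0.9210 dits

I(X;Y) = 0.4605 + 0.4720 - 0.9210 = 0.0115 dits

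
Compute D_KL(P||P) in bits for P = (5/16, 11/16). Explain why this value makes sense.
0.0000 bits

KL divergence satisfies the Gibbs inequality: D_KL(P||Q) ≥ 0 for all distributions P, Q.

D_KL(P||Q) = Σ p(x) log(p(x)/q(x))
Each term is p(x) × log_2(p(x)/p(x)) = p(x) × log_2(1) = 0, so the sum is 0.
D_KL(P||Q) = 0.0000 bits

When P = Q, the KL divergence is exactly 0, as there is no 'divergence' between identical distributions.

This non-negativity is a fundamental property: relative entropy cannot be negative because it measures how different Q is from P.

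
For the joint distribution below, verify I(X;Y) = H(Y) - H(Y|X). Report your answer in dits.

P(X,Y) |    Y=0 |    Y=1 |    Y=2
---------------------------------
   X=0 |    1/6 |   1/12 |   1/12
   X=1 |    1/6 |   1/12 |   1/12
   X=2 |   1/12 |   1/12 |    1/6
I(X;Y) = 0.0164 dits

Mutual information has multiple equivalent forms:
- I(X;Y) = H(X) - H(X|Y)
- I(X;Y) = H(Y) - H(Y|X)
- I(X;Y) = H(X) + H(Y) - H(X,Y)

Computing all quantities:
H(X) = 0.4771, H(Y) = 0.4680, H(X,Y) = 0.9287
H(X|Y) = 0.4607, H(Y|X) = 0.4515

Verification:
H(X) - H(X|Y) = 0.4771 - 0.4607 = 0.0164
H(Y) - H(Y|X) = 0.4680 - 0.4515 = 0.0164
H(X) + H(Y) - H(X,Y) = 0.4771 + 0.4680 - 0.9287 = 0.0164

All forms give I(X;Y) = 0.0164 dits. ✓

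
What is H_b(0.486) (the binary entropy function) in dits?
0.3009 dits

The binary entropy function is:
H(p) = -p log(p) - (1-p) log(1-p)

H(0.486) = -0.486 × log_10(0.486) - 0.514 × log_10(0.514)
H(0.486) = 0.3009 dits

Note: Binary entropy is maximized at p=0.5 (H=1 bit) and minimized at p=0 or p=1 (H=0).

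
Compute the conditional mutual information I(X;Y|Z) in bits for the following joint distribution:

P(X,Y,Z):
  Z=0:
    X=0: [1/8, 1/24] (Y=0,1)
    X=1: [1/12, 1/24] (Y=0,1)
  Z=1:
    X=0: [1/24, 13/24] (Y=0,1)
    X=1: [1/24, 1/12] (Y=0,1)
0.0406 bits

Conditional mutual information: I(X;Y|Z) = H(X|Z) + H(Y|Z) - H(X,Y|Z)

H(Z) = 0.8709
H(X,Z) = 1.6344 → H(X|Z) = 0.7636
H(Y,Z) = 1.4928 → H(Y|Z) = 0.6219
H(X,Y,Z) = 2.2158 → H(X,Y|Z) = 1.3449

I(X;Y|Z) = 0.7636 + 0.6219 - 1.3449 = 0.0406 bits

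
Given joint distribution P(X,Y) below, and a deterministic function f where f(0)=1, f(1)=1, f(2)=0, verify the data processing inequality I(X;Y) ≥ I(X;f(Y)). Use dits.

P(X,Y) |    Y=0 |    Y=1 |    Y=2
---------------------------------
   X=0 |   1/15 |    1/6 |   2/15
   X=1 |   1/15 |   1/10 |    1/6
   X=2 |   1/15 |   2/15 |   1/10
I(X;Y) = 0.0059, I(X;f(Y)) = 0.0046, inequality holds: 0.0059 ≥ 0.0046

Data Processing Inequality: For any Markov chain X → Y → Z, we have I(X;Y) ≥ I(X;Z).

Here Z = f(Y) is a deterministic function of Y, forming X → Y → Z.

Original I(X;Y) = 0.0059 dits

After applying f:
P(X,Z) where Z=f(Y):
- P(X,Z=0) = P(X,Y=2)
- P(X,Z=1) = P(X,Y=0) + P(X,Y=1)

I(X;Z) = I(X;f(Y)) = 0.0046 dits

Verification: 0.0059 ≥ 0.0046 ✓

Information cannot be created by processing; the function f can only lose information about X.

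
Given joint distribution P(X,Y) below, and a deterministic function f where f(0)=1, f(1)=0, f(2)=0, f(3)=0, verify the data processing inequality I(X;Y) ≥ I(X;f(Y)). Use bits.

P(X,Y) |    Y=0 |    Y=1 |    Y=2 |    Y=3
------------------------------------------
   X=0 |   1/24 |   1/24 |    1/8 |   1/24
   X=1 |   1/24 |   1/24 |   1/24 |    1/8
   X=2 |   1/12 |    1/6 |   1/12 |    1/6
I(X;Y) = 0.1038, I(X;f(Y)) = 0.0000, inequality holds: 0.1038 ≥ 0.0000

Data Processing Inequality: For any Markov chain X → Y → Z, we have I(X;Y) ≥ I(X;Z).

Here Z = f(Y) is a deterministic function of Y, forming X → Y → Z.

Original I(X;Y) = 0.1038 bits

After applying f:
P(X,Z) where Z=f(Y):
- P(X,Z=0) = P(X,Y=1) + P(X,Y=2) + P(X,Y=3)
- P(X,Z=1) = P(X,Y=0)

I(X;Z) = I(X;f(Y)) = 0.0000 bits

Verification: 0.1038 ≥ 0.0000 ✓

Information cannot be created by processing; the function f can only lose information about X.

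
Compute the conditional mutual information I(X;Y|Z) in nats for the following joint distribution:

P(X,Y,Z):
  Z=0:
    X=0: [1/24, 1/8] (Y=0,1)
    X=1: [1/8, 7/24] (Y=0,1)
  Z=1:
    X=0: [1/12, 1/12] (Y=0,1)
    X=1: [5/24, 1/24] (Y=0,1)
0.0271 nats

Conditional mutual information: I(X;Y|Z) = H(X|Z) + H(Y|Z) - H(X,Y|Z)

H(Z) = 0.6792
H(X,Z) = 1.3086 → H(X|Z) = 0.6294
H(Y,Z) = 1.2827 → H(Y|Z) = 0.6035
H(X,Y,Z) = 1.8850 → H(X,Y|Z) = 1.2058

I(X;Y|Z) = 0.6294 + 0.6035 - 1.2058 = 0.0271 nats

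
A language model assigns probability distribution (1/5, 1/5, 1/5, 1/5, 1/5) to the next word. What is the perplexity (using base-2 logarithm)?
5.0000

Perplexity is 2^H (or exp(H) for natural log).

First, H = -Σ p log p = 2.3219 bits
Perplexity = 2^2.3219 = 5.0000

Interpretation: The model's uncertainty is equivalent to choosing uniformly among 5.0 options.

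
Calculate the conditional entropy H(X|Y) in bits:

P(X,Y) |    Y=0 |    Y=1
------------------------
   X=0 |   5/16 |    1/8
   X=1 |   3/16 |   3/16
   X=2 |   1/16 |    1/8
1.4413 bits

Using the chain rule: H(X|Y) = H(X,Y) - H(Y)

First, compute H(X,Y) = 2.4300 bits

Marginal P(Y) = (9/16, 7/16)
H(Y) = 0.9887 bits

H(X|Y) = H(X,Y) - H(Y) = 2.4300 - 0.9887 = 1.4413 bits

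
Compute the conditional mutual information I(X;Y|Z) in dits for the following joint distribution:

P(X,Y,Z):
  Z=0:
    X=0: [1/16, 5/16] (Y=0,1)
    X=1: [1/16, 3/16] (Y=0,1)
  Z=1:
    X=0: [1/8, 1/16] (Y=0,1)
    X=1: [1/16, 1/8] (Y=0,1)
0.0106 dits

Conditional mutual information: I(X;Y|Z) = H(X|Z) + H(Y|Z) - H(X,Y|Z)

H(Z) = 0.2873
H(X,Z) = 0.5829 → H(X|Z) = 0.2956
H(Y,Z) = 0.5360 → H(Y|Z) = 0.2487
H(X,Y,Z) = 0.8210 → H(X,Y|Z) = 0.5337

I(X;Y|Z) = 0.2956 + 0.2487 - 0.5337 = 0.0106 dits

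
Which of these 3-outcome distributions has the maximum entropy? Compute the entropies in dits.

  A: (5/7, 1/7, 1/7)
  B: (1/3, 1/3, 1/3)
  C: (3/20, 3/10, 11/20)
B

For a discrete distribution over n outcomes, entropy is maximized by the uniform distribution.

Computing entropies:
H(A) = 0.3458 dits
H(B) = 0.4771 dits
H(C) = 0.4233 dits

The uniform distribution (where all probabilities equal 1/3) achieves the maximum entropy of log_10(3) = 0.4771 dits.

Distribution B has the highest entropy.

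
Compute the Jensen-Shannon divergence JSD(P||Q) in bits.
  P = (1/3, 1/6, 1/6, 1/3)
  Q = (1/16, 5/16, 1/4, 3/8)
0.0966 bits

Jensen-Shannon divergence is:
JSD(P||Q) = 0.5 × D_KL(P||M) + 0.5 × D_KL(Q||M)
where M = 0.5 × (P + Q) is the mixture distribution.

M = 0.5 × (1/3, 1/6, 1/6, 1/3) + 0.5 × (1/16, 5/16, 1/4, 3/8) = (0.197917, 0.239583, 5/24, 0.354167)

D_KL(P||M) = 0.0806 bits
D_KL(Q||M) = 0.1125 bits

JSD(P||Q) = 0.5 × 0.0806 + 0.5 × 0.1125 = 0.0966 bits

Unlike KL divergence, JSD is symmetric and bounded: 0 ≤ JSD ≤ log(2).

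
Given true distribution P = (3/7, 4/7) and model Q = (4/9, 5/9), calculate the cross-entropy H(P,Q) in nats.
0.6834 nats

Cross-entropy: H(P,Q) = -Σ p(x) log q(x)

Alternatively: H(P,Q) = H(P) + D_KL(P||Q)
H(P) = 0.6829 nats
D_KL(P||Q) = 0.0005 nats

H(P,Q) = 0.6829 + 0.0005 = 0.6834 nats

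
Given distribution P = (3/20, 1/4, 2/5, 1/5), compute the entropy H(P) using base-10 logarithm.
0.5731 dits

Shannon entropy is H(X) = -Σ p(x) log p(x).

For P = (3/20, 1/4, 2/5, 1/5):
H = -3/20 × log_10(3/20) -1/4 × log_10(1/4) -2/5 × log_10(2/5) -1/5 × log_10(1/5)
H = 0.5731 dits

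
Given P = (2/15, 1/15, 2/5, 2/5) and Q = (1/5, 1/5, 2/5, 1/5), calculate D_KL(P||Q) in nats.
0.1500 nats

KL divergence: D_KL(P||Q) = Σ p(x) log(p(x)/q(x))

Computing term by term:
  x=0: 2/15 × log_e[(2/15)/(1/5)] = 2/15 × -0.4055 = -0.0541
  x=1: 1/15 × log_e[(1/15)/(1/5)] = 1/15 × -1.0986 = -0.0732
  x=2: 2/5 × log_e[(2/5)/(2/5)] = 2/5 × 0.0000 = 0.0000
  x=3: 2/5 × log_e[(2/5)/(1/5)] = 2/5 × 0.6931 = 0.2773

D_KL(P||Q) = 0.1500 nats

Note: KL divergence is always non-negative and equals 0 iff P = Q.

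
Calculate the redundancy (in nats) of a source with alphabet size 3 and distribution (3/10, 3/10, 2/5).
0.0097 nats

Redundancy measures how far a source is from maximum entropy:
R = H_max - H(X)

Maximum entropy for 3 symbols: H_max = log_e(3) = 1.0986 nats
Actual entropy: H(X) = 1.0889 nats
Redundancy: R = 1.0986 - 1.0889 = 0.0097 nats

This redundancy represents potential for compression: the source could be compressed by 0.0097 nats per symbol.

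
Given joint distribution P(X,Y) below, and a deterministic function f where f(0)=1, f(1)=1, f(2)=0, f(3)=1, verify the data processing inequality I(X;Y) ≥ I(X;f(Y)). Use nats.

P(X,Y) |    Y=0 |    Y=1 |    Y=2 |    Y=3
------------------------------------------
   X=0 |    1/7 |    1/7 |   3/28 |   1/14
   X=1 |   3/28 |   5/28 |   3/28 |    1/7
I(X;Y) = 0.0141, I(X;f(Y)) = 0.0007, inequality holds: 0.0141 ≥ 0.0007

Data Processing Inequality: For any Markov chain X → Y → Z, we have I(X;Y) ≥ I(X;Z).

Here Z = f(Y) is a deterministic function of Y, forming X → Y → Z.

Original I(X;Y) = 0.0141 nats

After applying f:
P(X,Z) where Z=f(Y):
- P(X,Z=0) = P(X,Y=2)
- P(X,Z=1) = P(X,Y=0) + P(X,Y=1) + P(X,Y=3)

I(X;Z) = I(X;f(Y)) = 0.0007 nats

Verification: 0.0141 ≥ 0.0007 ✓

Information cannot be created by processing; the function f can only lose information about X.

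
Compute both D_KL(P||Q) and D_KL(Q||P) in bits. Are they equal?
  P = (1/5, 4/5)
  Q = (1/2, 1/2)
D_KL(P||Q) = 0.2781, D_KL(Q||P) = 0.3219

KL divergence is not symmetric: D_KL(P||Q) ≠ D_KL(Q||P) in general.

D_KL(P||Q) = 0.2781 bits
D_KL(Q||P) = 0.3219 bits

No, they are not equal!

This asymmetry is why KL divergence is not a true distance metric.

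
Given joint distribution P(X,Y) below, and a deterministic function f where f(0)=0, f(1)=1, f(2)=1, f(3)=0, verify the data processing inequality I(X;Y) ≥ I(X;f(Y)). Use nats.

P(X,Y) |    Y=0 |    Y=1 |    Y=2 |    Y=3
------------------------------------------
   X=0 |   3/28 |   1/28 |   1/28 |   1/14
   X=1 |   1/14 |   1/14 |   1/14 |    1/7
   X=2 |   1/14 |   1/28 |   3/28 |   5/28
I(X;Y) = 0.0393, I(X;f(Y)) = 0.0043, inequality holds: 0.0393 ≥ 0.0043

Data Processing Inequality: For any Markov chain X → Y → Z, we have I(X;Y) ≥ I(X;Z).

Here Z = f(Y) is a deterministic function of Y, forming X → Y → Z.

Original I(X;Y) = 0.0393 nats

After applying f:
P(X,Z) where Z=f(Y):
- P(X,Z=0) = P(X,Y=0) + P(X,Y=3)
- P(X,Z=1) = P(X,Y=1) + P(X,Y=2)

I(X;Z) = I(X;f(Y)) = 0.0043 nats

Verification: 0.0393 ≥ 0.0043 ✓

Information cannot be created by processing; the function f can only lose information about X.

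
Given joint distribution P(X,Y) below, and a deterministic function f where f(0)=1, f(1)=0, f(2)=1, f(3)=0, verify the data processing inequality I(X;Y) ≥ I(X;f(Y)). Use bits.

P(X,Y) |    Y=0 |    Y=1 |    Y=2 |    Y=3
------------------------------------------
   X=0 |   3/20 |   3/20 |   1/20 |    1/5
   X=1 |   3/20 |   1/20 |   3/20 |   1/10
I(X;Y) = 0.0928, I(X;f(Y)) = 0.0667, inequality holds: 0.0928 ≥ 0.0667

Data Processing Inequality: For any Markov chain X → Y → Z, we have I(X;Y) ≥ I(X;Z).

Here Z = f(Y) is a deterministic function of Y, forming X → Y → Z.

Original I(X;Y) = 0.0928 bits

After applying f:
P(X,Z) where Z=f(Y):
- P(X,Z=0) = P(X,Y=1) + P(X,Y=3)
- P(X,Z=1) = P(X,Y=0) + P(X,Y=2)

I(X;Z) = I(X;f(Y)) = 0.0667 bits

Verification: 0.0928 ≥ 0.0667 ✓

Information cannot be created by processing; the function f can only lose information about X.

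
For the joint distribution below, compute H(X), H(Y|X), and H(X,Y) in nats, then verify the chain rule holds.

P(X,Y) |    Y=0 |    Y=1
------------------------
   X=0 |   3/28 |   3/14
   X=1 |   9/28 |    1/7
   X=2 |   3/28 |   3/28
H(X,Y) = 1.6908, H(X) = 1.0511, H(Y|X) = 0.6397 (all in nats)

Chain rule: H(X,Y) = H(X) + H(Y|X)

Left side — joint entropy directly:
H(X,Y) = -Σ p(x,y) log p(x,y) = 1.6908 nats

Right side — compute H(Y|X) from the conditional distributions:
P(X) = (9/28, 13/28, 3/14), so H(X) = 1.0511 nats
H(Y|X) = Σ_x P(X=x) · H(Y|X=x):
  P(Y|X=0) = (1/3, 2/3), H(Y|X=0) = 0.6365, weight P(X=0) = 9/28
  P(Y|X=1) = (9/13, 4/13), H(Y|X=1) = 0.6172, weight P(X=1) = 13/28
  P(Y|X=2) = (1/2, 1/2), H(Y|X=2) = 0.6931, weight P(X=2) = 3/14
H(Y|X) = 0.6397 nats

H(X) + H(Y|X) = 1.0511 + 0.6397 = 1.6908 nats

Both sides equal 1.6908 nats. ✓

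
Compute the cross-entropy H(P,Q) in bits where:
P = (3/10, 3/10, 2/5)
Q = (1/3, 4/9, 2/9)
1.6944 bits

Cross-entropy: H(P,Q) = -Σ p(x) log q(x)

Alternatively: H(P,Q) = H(P) + D_KL(P||Q)
H(P) = 1.5710 bits
D_KL(P||Q) = 0.1235 bits

H(P,Q) = 1.5710 + 0.1235 = 1.6944 bits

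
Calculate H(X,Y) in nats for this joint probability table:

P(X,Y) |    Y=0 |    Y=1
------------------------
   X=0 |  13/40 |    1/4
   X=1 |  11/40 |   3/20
1.3514 nats

Joint entropy is H(X,Y) = -Σ_{x,y} p(x,y) log p(x,y).

Summing over all non-zero entries:
H(X,Y) = -[13/40·log_e(13/40) + 1/4·log_e(1/4) + 11/40·log_e(11/40) + 3/20·log_e(3/20)]
H(X,Y) = 1.3514 nats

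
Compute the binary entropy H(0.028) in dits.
0.0555 dits

The binary entropy function is:
H(p) = -p log(p) - (1-p) log(1-p)

H(0.028) = -0.028 × log_10(0.028) - 0.972 × log_10(0.972)
H(0.028) = 0.0555 dits

Note: Binary entropy is maximized at p=0.5 (H=1 bit) and minimized at p=0 or p=1 (H=0).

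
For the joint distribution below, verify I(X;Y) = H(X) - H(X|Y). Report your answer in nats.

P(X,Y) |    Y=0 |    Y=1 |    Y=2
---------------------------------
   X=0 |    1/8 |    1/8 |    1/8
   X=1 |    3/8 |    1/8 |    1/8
I(X;Y) = 0.0338 nats

Mutual information has multiple equivalent forms:
- I(X;Y) = H(X) - H(X|Y)
- I(X;Y) = H(Y) - H(Y|X)
- I(X;Y) = H(X) + H(Y) - H(X,Y)

Computing all quantities:
H(X) = 0.6616, H(Y) = 1.0397, H(X,Y) = 1.6675
H(X|Y) = 0.6277, H(Y|X) = 1.0059

Verification:
H(X) - H(X|Y) = 0.6616 - 0.6277 = 0.0338
H(Y) - H(Y|X) = 1.0397 - 1.0059 = 0.0338
H(X) + H(Y) - H(X,Y) = 0.6616 + 1.0397 - 1.6675 = 0.0338

All forms give I(X;Y) = 0.0338 nats. ✓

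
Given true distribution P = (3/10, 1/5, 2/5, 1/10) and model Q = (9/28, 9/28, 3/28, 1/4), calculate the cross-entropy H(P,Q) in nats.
1.5996 nats

Cross-entropy: H(P,Q) = -Σ p(x) log q(x)

Alternatively: H(P,Q) = H(P) + D_KL(P||Q)
H(P) = 1.2799 nats
D_KL(P||Q) = 0.3197 nats

H(P,Q) = 1.2799 + 0.3197 = 1.5996 nats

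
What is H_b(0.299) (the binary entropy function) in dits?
0.2649 dits

The binary entropy function is:
H(p) = -p log(p) - (1-p) log(1-p)

H(0.299) = -0.299 × log_10(0.299) - 0.701 × log_10(0.701)
H(0.299) = 0.2649 dits

Note: Binary entropy is maximized at p=0.5 (H=1 bit) and minimized at p=0 or p=1 (H=0).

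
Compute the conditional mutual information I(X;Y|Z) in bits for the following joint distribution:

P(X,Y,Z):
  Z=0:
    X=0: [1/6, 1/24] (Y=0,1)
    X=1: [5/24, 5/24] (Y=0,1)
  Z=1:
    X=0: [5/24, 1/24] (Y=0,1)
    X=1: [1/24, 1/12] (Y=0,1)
0.1068 bits

Conditional mutual information: I(X;Y|Z) = H(X|Z) + H(Y|Z) - H(X,Y|Z)

H(Z) = 0.9544
H(X,Z) = 1.8727 → H(X|Z) = 0.9183
H(Y,Z) = 1.9056 → H(Y|Z) = 0.9512
H(X,Y,Z) = 2.7171 → H(X,Y|Z) = 1.7627

I(X;Y|Z) = 0.9183 + 0.9512 - 1.7627 = 0.1068 bits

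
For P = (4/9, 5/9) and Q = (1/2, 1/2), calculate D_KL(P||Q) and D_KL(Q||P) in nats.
D_KL(P||Q) = 0.0062, D_KL(Q||P) = 0.0062

KL divergence is not symmetric: D_KL(P||Q) ≠ D_KL(Q||P) in general.

D_KL(P||Q) = 0.0062 nats
D_KL(Q||P) = 0.0062 nats

In this case they happen to be equal (to 4 decimal places).

This asymmetry is why KL divergence is not a true distance metric.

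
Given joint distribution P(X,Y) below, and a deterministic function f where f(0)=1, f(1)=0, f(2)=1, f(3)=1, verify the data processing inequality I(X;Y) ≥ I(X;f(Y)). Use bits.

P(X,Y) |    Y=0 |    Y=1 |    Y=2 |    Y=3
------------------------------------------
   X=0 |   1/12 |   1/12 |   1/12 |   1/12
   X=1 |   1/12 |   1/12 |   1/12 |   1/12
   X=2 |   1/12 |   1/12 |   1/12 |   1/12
I(X;Y) = 0.0000, I(X;f(Y)) = 0.0000, inequality holds: 0.0000 ≥ 0.0000

Data Processing Inequality: For any Markov chain X → Y → Z, we have I(X;Y) ≥ I(X;Z).

Here Z = f(Y) is a deterministic function of Y, forming X → Y → Z.

Original I(X;Y) = 0.0000 bits

After applying f:
P(X,Z) where Z=f(Y):
- P(X,Z=0) = P(X,Y=1)
- P(X,Z=1) = P(X,Y=0) + P(X,Y=2) + P(X,Y=3)

I(X;Z) = I(X;f(Y)) = 0.0000 bits

Verification: 0.0000 ≥ 0.0000 ✓

Information cannot be created by processing; the function f can only lose information about X.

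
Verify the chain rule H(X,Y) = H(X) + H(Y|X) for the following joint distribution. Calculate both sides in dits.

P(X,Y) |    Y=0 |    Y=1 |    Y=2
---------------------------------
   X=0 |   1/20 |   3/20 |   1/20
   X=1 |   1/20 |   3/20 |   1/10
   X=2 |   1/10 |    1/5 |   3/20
H(X,Y) = 0.9057, H(X) = 0.4634, H(Y|X) = 0.4423 (all in dits)

Chain rule: H(X,Y) = H(X) + H(Y|X)

Left side — joint entropy directly:
H(X,Y) = -Σ p(x,y) log p(x,y) = 0.9057 dits

Right side — compute H(Y|X) from the conditional distributions:
P(X) = (1/4, 3/10, 9/20), so H(X) = 0.4634 dits
H(Y|X) = Σ_x P(X=x) · H(Y|X=x):
  P(Y|X=0) = (1/5, 3/5, 1/5), H(Y|X=0) = 0.4127, weight P(X=0) = 1/4
  P(Y|X=1) = (1/6, 1/2, 1/3), H(Y|X=1) = 0.4392, weight P(X=1) = 3/10
  P(Y|X=2) = (2/9, 4/9, 1/3), H(Y|X=2) = 0.4607, weight P(X=2) = 9/20
H(Y|X) = 0.4423 dits

H(X) + H(Y|X) = 0.4634 + 0.4423 = 0.9057 dits

Both sides equal 0.9057 dits. ✓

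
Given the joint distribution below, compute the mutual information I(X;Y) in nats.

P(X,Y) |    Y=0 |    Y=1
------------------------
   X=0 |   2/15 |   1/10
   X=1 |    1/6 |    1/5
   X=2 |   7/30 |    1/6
0.0073 nats

Mutual information: I(X;Y) = H(X) + H(Y) - H(X,Y)

Marginals:
P(X) = (7/30, 11/30, 2/5), H(X) = 1.0740 nats
P(Y) = (8/15, 7/15), H(Y) = 0.6909 nats

Joint entropy: H(X,Y) = 1.7576 nats

I(X;Y) = 1.0740 + 0.6909 - 1.7576 = 0.0073 nats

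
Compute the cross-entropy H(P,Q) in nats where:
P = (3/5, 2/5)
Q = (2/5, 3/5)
0.7541 nats

Cross-entropy: H(P,Q) = -Σ p(x) log q(x)

Alternatively: H(P,Q) = H(P) + D_KL(P||Q)
H(P) = 0.6730 nats
D_KL(P||Q) = 0.0811 nats

H(P,Q) = 0.6730 + 0.0811 = 0.7541 nats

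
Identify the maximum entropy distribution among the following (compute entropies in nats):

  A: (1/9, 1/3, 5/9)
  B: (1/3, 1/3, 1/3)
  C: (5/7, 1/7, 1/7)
B

For a discrete distribution over n outcomes, entropy is maximized by the uniform distribution.

Computing entropies:
H(A) = 0.9369 nats
H(B) = 1.0986 nats
H(C) = 0.7963 nats

The uniform distribution (where all probabilities equal 1/3) achieves the maximum entropy of log_e(3) = 1.0986 nats.

Distribution B has the highest entropy.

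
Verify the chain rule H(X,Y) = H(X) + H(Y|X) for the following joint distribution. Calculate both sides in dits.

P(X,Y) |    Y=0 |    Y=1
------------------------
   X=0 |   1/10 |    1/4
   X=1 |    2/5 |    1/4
H(X,Y) = 0.5602, H(X) = 0.2812, H(Y|X) = 0.2790 (all in dits)

Chain rule: H(X,Y) = H(X) + H(Y|X)

Left side — joint entropy directly:
H(X,Y) = -Σ p(x,y) log p(x,y) = 0.5602 dits

Right side — compute H(Y|X) from the conditional distributions:
P(X) = (7/20, 13/20), so H(X) = 0.2812 dits
H(Y|X) = Σ_x P(X=x) · H(Y|X=x):
  P(Y|X=0) = (2/7, 5/7), H(Y|X=0) = 0.2598, weight P(X=0) = 7/20
  P(Y|X=1) = (8/13, 5/13), H(Y|X=1) = 0.2894, weight P(X=1) = 13/20
H(Y|X) = 0.2790 dits

H(X) + H(Y|X) = 0.2812 + 0.2790 = 0.5602 dits

Both sides equal 0.5602 dits. ✓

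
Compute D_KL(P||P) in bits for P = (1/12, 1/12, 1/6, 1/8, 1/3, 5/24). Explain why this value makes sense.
0.0000 bits

KL divergence satisfies the Gibbs inequality: D_KL(P||Q) ≥ 0 for all distributions P, Q.

D_KL(P||Q) = Σ p(x) log(p(x)/q(x))
Each term is p(x) × log_2(p(x)/p(x)) = p(x) × log_2(1) = 0, so the sum is 0.
D_KL(P||Q) = 0.0000 bits

When P = Q, the KL divergence is exactly 0, as there is no 'divergence' between identical distributions.

This non-negativity is a fundamental property: relative entropy cannot be negative because it measures how different Q is from P.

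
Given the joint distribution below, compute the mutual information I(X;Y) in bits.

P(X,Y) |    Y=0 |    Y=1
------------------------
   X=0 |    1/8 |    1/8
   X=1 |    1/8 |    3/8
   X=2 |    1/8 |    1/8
0.0488 bits

Mutual information: I(X;Y) = H(X) + H(Y) - H(X,Y)

Marginals:
P(X) = (1/4, 1/2, 1/4), H(X) = 1.5000 bits
P(Y) = (3/8, 5/8), H(Y) = 0.9544 bits

Joint entropy: H(X,Y) = 2.4056 bits

I(X;Y) = 1.5000 + 0.9544 - 2.4056 = 0.0488 bits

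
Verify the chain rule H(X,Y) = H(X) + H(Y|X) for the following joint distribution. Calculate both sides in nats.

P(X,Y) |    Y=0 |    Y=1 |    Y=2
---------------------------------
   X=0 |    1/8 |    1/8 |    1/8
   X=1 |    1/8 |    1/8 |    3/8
H(X,Y) = 1.6675, H(X) = 0.6616, H(Y|X) = 1.0059 (all in nats)

Chain rule: H(X,Y) = H(X) + H(Y|X)

Left side — joint entropy directly:
H(X,Y) = -Σ p(x,y) log p(x,y) = 1.6675 nats

Right side — compute H(Y|X) from the conditional distributions:
P(X) = (3/8, 5/8), so H(X) = 0.6616 nats
H(Y|X) = Σ_x P(X=x) · H(Y|X=x):
  P(Y|X=0) = (1/3, 1/3, 1/3), H(Y|X=0) = 1.0986, weight P(X=0) = 3/8
  P(Y|X=1) = (1/5, 1/5, 3/5), H(Y|X=1) = 0.9503, weight P(X=1) = 5/8
H(Y|X) = 1.0059 nats

H(X) + H(Y|X) = 0.6616 + 1.0059 = 1.6675 nats

Both sides equal 1.6675 nats. ✓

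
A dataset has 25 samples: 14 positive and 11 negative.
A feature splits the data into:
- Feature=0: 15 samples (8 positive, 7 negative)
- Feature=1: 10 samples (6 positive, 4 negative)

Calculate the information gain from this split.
0.0031 bits

Information Gain = H(Y) - H(Y|Feature)

Before split:
P(positive) = 14/25 = 0.5600
H(Y) = 0.9896 bits

After split:
Feature=0: H = 0.9968 bits (weight = 15/25)
Feature=1: H = 0.9710 bits (weight = 10/25)
H(Y|Feature) = (15/25)×0.9968 + (10/25)×0.9710 = 0.9865 bits

Information Gain = 0.9896 - 0.9865 = 0.0031 bits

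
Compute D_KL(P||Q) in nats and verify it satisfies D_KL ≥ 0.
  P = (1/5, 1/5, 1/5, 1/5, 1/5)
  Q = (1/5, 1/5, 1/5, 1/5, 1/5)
0.0000 nats

KL divergence satisfies the Gibbs inequality: D_KL(P||Q) ≥ 0 for all distributions P, Q.

D_KL(P||Q) = Σ p(x) log(p(x)/q(x))
Term by term:
  x=0: 1/5 × log_e[(1/5)/(1/5)] = 0.0000
  x=1: 1/5 × log_e[(1/5)/(1/5)] = 0.0000
  x=2: 1/5 × log_e[(1/5)/(1/5)] = 0.0000
  x=3: 1/5 × log_e[(1/5)/(1/5)] = 0.0000
  x=4: 1/5 × log_e[(1/5)/(1/5)] = 0.0000
D_KL(P||Q) = 0.0000 nats

D_KL(P||Q) = 0.0000 ≥ 0 ✓

This non-negativity is a fundamental property: relative entropy cannot be negative because it measures how different Q is from P.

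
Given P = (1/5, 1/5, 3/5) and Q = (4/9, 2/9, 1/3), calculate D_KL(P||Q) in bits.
0.2480 bits

KL divergence: D_KL(P||Q) = Σ p(x) log(p(x)/q(x))

Computing term by term:
  x=0: 1/5 × log_2[(1/5)/(4/9)] = 1/5 × -1.1520 = -0.2304
  x=1: 1/5 × log_2[(1/5)/(2/9)] = 1/5 × -0.1520 = -0.0304
  x=2: 3/5 × log_2[(3/5)/(1/3)] = 3/5 × 0.8480 = 0.5088

D_KL(P||Q) = 0.2480 bits

Note: KL divergence is always non-negative and equals 0 iff P = Q.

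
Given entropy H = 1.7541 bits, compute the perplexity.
3.3732

Perplexity is 2^H (or exp(H) for natural log).

H = 1.7541 bits
Perplexity = 2^1.7541 = 3.3732

Interpretation: The model's uncertainty is equivalent to choosing uniformly among 3.4 options.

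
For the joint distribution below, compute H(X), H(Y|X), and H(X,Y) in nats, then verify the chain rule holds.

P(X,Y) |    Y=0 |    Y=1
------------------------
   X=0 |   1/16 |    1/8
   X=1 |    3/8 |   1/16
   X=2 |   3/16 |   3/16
H(X,Y) = 1.6021, H(X) = 1.0434, H(Y|X) = 0.5587 (all in nats)

Chain rule: H(X,Y) = H(X) + H(Y|X)

Left side — joint entropy directly:
H(X,Y) = -Σ p(x,y) log p(x,y) = 1.6021 nats

Right side — compute H(Y|X) from the conditional distributions:
P(X) = (3/16, 7/16, 3/8), so H(X) = 1.0434 nats
H(Y|X) = Σ_x P(X=x) · H(Y|X=x):
  P(Y|X=0) = (1/3, 2/3), H(Y|X=0) = 0.6365, weight P(X=0) = 3/16
  P(Y|X=1) = (6/7, 1/7), H(Y|X=1) = 0.4101, weight P(X=1) = 7/16
  P(Y|X=2) = (1/2, 1/2), H(Y|X=2) = 0.6931, weight P(X=2) = 3/8
H(Y|X) = 0.5587 nats

H(X) + H(Y|X) = 1.0434 + 0.5587 = 1.6021 nats

Both sides equal 1.6021 nats. ✓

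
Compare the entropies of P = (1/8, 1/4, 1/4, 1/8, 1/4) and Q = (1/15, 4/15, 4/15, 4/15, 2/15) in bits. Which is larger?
P

Computing entropies in bits:
H(P) = 2.2500
H(Q) = 2.1736

Distribution P has higher entropy.

Intuition: The distribution closer to uniform (more spread out) has higher entropy.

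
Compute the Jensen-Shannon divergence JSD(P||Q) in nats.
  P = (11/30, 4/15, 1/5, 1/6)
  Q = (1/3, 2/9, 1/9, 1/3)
0.0220 nats

Jensen-Shannon divergence is:
JSD(P||Q) = 0.5 × D_KL(P||M) + 0.5 × D_KL(Q||M)
where M = 0.5 × (P + Q) is the mixture distribution.

M = 0.5 × (11/30, 4/15, 1/5, 1/6) + 0.5 × (1/3, 2/9, 1/9, 1/3) = (7/20, 0.244444, 0.155556, 1/4)

D_KL(P||M) = 0.0229 nats
D_KL(Q||M) = 0.0211 nats

JSD(P||Q) = 0.5 × 0.0229 + 0.5 × 0.0211 = 0.0220 nats

Unlike KL divergence, JSD is symmetric and bounded: 0 ≤ JSD ≤ log(2).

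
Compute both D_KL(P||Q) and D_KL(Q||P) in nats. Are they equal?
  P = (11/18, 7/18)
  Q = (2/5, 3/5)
D_KL(P||Q) = 0.0904, D_KL(Q||P) = 0.0907

KL divergence is not symmetric: D_KL(P||Q) ≠ D_KL(Q||P) in general.

D_KL(P||Q) = 0.0904 nats
D_KL(Q||P) = 0.0907 nats

No, they are not equal!

This asymmetry is why KL divergence is not a true distance metric.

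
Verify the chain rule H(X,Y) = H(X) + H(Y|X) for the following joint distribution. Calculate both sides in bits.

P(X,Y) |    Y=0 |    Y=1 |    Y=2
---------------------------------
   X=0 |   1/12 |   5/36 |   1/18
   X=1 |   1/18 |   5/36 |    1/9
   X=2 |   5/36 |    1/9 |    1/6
H(X,Y) = 3.0840, H(X) = 1.5622, H(Y|X) = 1.5217 (all in bits)

Chain rule: H(X,Y) = H(X) + H(Y|X)

Left side — joint entropy directly:
H(X,Y) = -Σ p(x,y) log p(x,y) = 3.0840 bits

Right side — compute H(Y|X) from the conditional distributions:
P(X) = (5/18, 11/36, 5/12), so H(X) = 1.5622 bits
H(Y|X) = Σ_x P(X=x) · H(Y|X=x):
  P(Y|X=0) = (3/10, 1/2, 1/5), H(Y|X=0) = 1.4855, weight P(X=0) = 5/18
  P(Y|X=1) = (2/11, 5/11, 4/11), H(Y|X=1) = 1.4949, weight P(X=1) = 11/36
  P(Y|X=2) = (1/3, 4/15, 2/5), H(Y|X=2) = 1.5656, weight P(X=2) = 5/12
H(Y|X) = 1.5217 bits

H(X) + H(Y|X) = 1.5622 + 1.5217 = 3.0840 bits

Both sides equal 3.0840 bits. ✓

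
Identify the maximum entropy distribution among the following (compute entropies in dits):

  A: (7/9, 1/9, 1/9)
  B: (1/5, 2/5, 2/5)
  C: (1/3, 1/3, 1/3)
C

For a discrete distribution over n outcomes, entropy is maximized by the uniform distribution.

Computing entropies:
H(A) = 0.2969 dits
H(B) = 0.4581 dits
H(C) = 0.4771 dits

The uniform distribution (where all probabilities equal 1/3) achieves the maximum entropy of log_10(3) = 0.4771 dits.

Distribution C has the highest entropy.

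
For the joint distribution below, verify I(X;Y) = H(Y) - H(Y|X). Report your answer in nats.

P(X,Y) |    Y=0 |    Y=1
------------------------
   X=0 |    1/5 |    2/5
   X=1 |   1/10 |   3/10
I(X;Y) = 0.0040 nats

Mutual information has multiple equivalent forms:
- I(X;Y) = H(X) - H(X|Y)
- I(X;Y) = H(Y) - H(Y|X)
- I(X;Y) = H(X) + H(Y) - H(X,Y)

Computing all quantities:
H(X) = 0.6730, H(Y) = 0.6109, H(X,Y) = 1.2799
H(X|Y) = 0.6690, H(Y|X) = 0.6068

Verification:
H(X) - H(X|Y) = 0.6730 - 0.6690 = 0.0040
H(Y) - H(Y|X) = 0.6109 - 0.6068 = 0.0040
H(X) + H(Y) - H(X,Y) = 0.6730 + 0.6109 - 1.2799 = 0.0040

All forms give I(X;Y) = 0.0040 nats. ✓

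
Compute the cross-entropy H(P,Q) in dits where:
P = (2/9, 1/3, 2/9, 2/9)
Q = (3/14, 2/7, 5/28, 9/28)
0.6058 dits

Cross-entropy: H(P,Q) = -Σ p(x) log q(x)

Alternatively: H(P,Q) = H(P) + D_KL(P||Q)
H(P) = 0.5945 dits
D_KL(P||Q) = 0.0113 dits

H(P,Q) = 0.5945 + 0.0113 = 0.6058 dits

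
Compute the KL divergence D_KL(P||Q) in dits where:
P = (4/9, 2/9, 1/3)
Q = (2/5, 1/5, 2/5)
0.0041 dits

KL divergence: D_KL(P||Q) = Σ p(x) log(p(x)/q(x))

Computing term by term:
  x=0: 4/9 × log_10[(4/9)/(2/5)] = 4/9 × 0.0458 = 0.0203
  x=1: 2/9 × log_10[(2/9)/(1/5)] = 2/9 × 0.0458 = 0.0102
  x=2: 1/3 × log_10[(1/3)/(2/5)] = 1/3 × -0.0792 = -0.0264

D_KL(P||Q) = 0.0041 dits

Note: KL divergence is always non-negative and equals 0 iff P = Q.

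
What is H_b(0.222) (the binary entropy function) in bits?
0.7638 bits

The binary entropy function is:
H(p) = -p log(p) - (1-p) log(1-p)

H(0.222) = -0.222 × log_2(0.222) - 0.778 × log_2(0.778)
H(0.222) = 0.7638 bits

Note: Binary entropy is maximized at p=0.5 (H=1 bit) and minimized at p=0 or p=1 (H=0).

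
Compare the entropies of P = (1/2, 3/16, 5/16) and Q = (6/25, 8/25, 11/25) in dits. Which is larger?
Q

Computing entropies in dits:
H(P) = 0.4447
H(Q) = 0.4640

Distribution Q has higher entropy.

Intuition: The distribution closer to uniform (more spread out) has higher entropy.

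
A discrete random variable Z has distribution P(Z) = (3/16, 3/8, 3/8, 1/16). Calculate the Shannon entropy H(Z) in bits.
1.7641 bits

Shannon entropy is H(X) = -Σ p(x) log p(x).

For P = (3/16, 3/8, 3/8, 1/16):
H = -3/16 × log_2(3/16) -3/8 × log_2(3/8) -3/8 × log_2(3/8) -1/16 × log_2(1/16)
H = 1.7641 bits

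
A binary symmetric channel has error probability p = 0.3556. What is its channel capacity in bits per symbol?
0.0610 bits

For a binary symmetric channel (BSC) with error probability p:
Capacity C = 1 - H(p) bits per symbol

where H(p) = -p log₂(p) - (1-p) log₂(1-p) is the binary entropy function.

H(0.3556) = 0.9390 bits
C = 1 - 0.9390 = 0.0610 bits per symbol

This means we can reliably transmit up to 0.0610 bits of information per channel use.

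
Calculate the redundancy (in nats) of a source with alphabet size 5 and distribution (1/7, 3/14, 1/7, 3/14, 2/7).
0.0353 nats

Redundancy measures how far a source is from maximum entropy:
R = H_max - H(X)

Maximum entropy for 5 symbols: H_max = log_e(5) = 1.6094 nats
Actual entropy: H(X) = 1.5741 nats
Redundancy: R = 1.6094 - 1.5741 = 0.0353 nats

This redundancy represents potential for compression: the source could be compressed by 0.0353 nats per symbol.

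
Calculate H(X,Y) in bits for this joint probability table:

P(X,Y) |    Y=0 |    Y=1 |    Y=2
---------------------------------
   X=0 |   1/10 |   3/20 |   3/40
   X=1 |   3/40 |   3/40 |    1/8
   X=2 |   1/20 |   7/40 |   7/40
3.0548 bits

Joint entropy is H(X,Y) = -Σ_{x,y} p(x,y) log p(x,y).

Summing over all non-zero entries:
H(X,Y) = -[1/10·log_2(1/10) + 3/20·log_2(3/20) + 3/40·log_2(3/40) + 3/40·log_2(3/40) + 3/40·log_2(3/40) + 1/8·log_2(1/8) + 1/20·log_2(1/20) + 7/40·log_2(7/40) + 7/40·log_2(7/40)]
H(X,Y) = 3.0548 bits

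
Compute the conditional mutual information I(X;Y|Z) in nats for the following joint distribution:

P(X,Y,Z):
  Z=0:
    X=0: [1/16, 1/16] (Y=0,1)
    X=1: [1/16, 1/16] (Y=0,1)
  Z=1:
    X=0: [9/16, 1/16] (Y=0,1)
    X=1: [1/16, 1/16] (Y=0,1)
0.0481 nats

Conditional mutual information: I(X;Y|Z) = H(X|Z) + H(Y|Z) - H(X,Y|Z)

H(Z) = 0.5623
H(X,Z) = 1.0735 → H(X|Z) = 0.5112
H(Y,Z) = 1.0735 → H(Y|Z) = 0.5112
H(X,Y,Z) = 1.5366 → H(X,Y|Z) = 0.9743

I(X;Y|Z) = 0.5112 + 0.5112 - 0.9743 = 0.0481 nats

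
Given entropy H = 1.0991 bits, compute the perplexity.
2.1422

Perplexity is 2^H (or exp(H) for natural log).

H = 1.0991 bits
Perplexity = 2^1.0991 = 2.1422

Interpretation: The model's uncertainty is equivalent to choosing uniformly among 2.1 options.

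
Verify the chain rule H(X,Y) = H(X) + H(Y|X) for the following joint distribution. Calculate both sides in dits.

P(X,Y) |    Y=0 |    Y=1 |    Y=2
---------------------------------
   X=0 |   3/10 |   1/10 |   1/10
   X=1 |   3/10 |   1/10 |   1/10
H(X,Y) = 0.7137, H(X) = 0.3010, H(Y|X) = 0.4127 (all in dits)

Chain rule: H(X,Y) = H(X) + H(Y|X)

Left side — joint entropy directly:
H(X,Y) = -Σ p(x,y) log p(x,y) = 0.7137 dits

Right side — compute H(Y|X) from the conditional distributions:
P(X) = (1/2, 1/2), so H(X) = 0.3010 dits
H(Y|X) = Σ_x P(X=x) · H(Y|X=x):
  P(Y|X=0) = (3/5, 1/5, 1/5), H(Y|X=0) = 0.4127, weight P(X=0) = 1/2
  P(Y|X=1) = (3/5, 1/5, 1/5), H(Y|X=1) = 0.4127, weight P(X=1) = 1/2
H(Y|X) = 0.4127 dits

H(X) + H(Y|X) = 0.3010 + 0.4127 = 0.7137 dits

Both sides equal 0.7137 dits. ✓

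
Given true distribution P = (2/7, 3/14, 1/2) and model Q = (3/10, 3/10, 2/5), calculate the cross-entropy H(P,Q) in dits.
0.4604 dits

Cross-entropy: H(P,Q) = -Σ p(x) log q(x)

Alternatively: H(P,Q) = H(P) + D_KL(P||Q)
H(P) = 0.4493 dits
D_KL(P||Q) = 0.0111 dits

H(P,Q) = 0.4493 + 0.0111 = 0.4604 dits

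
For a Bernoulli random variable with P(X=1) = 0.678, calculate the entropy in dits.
0.2729 dits

The binary entropy function is:
H(p) = -p log(p) - (1-p) log(1-p)

H(0.678) = -0.678 × log_10(0.678) - 0.322 × log_10(0.322)
H(0.678) = 0.2729 dits

Note: Binary entropy is maximized at p=0.5 (H=1 bit) and minimized at p=0 or p=1 (H=0).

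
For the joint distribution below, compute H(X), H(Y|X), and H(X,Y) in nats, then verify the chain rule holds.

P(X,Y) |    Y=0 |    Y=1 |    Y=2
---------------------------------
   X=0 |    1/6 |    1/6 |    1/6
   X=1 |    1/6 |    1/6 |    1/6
H(X,Y) = 1.7918, H(X) = 0.6931, H(Y|X) = 1.0986 (all in nats)

Chain rule: H(X,Y) = H(X) + H(Y|X)

Left side — joint entropy directly:
H(X,Y) = -Σ p(x,y) log p(x,y) = 1.7918 nats

Right side — compute H(Y|X) from the conditional distributions:
P(X) = (1/2, 1/2), so H(X) = 0.6931 nats
H(Y|X) = Σ_x P(X=x) · H(Y|X=x):
  P(Y|X=0) = (1/3, 1/3, 1/3), H(Y|X=0) = 1.0986, weight P(X=0) = 1/2
  P(Y|X=1) = (1/3, 1/3, 1/3), H(Y|X=1) = 1.0986, weight P(X=1) = 1/2
H(Y|X) = 1.0986 nats

H(X) + H(Y|X) = 0.6931 + 1.0986 = 1.7918 nats

Both sides equal 1.7918 nats. ✓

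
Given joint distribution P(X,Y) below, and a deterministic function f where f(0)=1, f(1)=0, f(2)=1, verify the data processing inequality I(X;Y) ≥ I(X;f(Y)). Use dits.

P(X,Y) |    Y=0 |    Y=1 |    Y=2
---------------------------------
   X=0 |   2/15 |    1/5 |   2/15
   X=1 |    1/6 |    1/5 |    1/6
I(X;Y) = 0.0006, I(X;f(Y)) = 0.0006, inequality holds: 0.0006 ≥ 0.0006

Data Processing Inequality: For any Markov chain X → Y → Z, we have I(X;Y) ≥ I(X;Z).

Here Z = f(Y) is a deterministic function of Y, forming X → Y → Z.

Original I(X;Y) = 0.0006 dits

After applying f:
P(X,Z) where Z=f(Y):
- P(X,Z=0) = P(X,Y=1)
- P(X,Z=1) = P(X,Y=0) + P(X,Y=2)

I(X;Z) = I(X;f(Y)) = 0.0006 dits

Verification: 0.0006 ≥ 0.0006 ✓

Information cannot be created by processing; the function f can only lose information about X.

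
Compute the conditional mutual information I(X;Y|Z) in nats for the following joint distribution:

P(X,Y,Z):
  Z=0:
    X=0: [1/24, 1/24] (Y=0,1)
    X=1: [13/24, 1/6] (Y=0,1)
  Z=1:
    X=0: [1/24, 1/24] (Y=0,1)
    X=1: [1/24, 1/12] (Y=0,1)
0.0149 nats

Conditional mutual information: I(X;Y|Z) = H(X|Z) + H(Y|Z) - H(X,Y|Z)

H(Z) = 0.5117
H(X,Z) = 0.9183 → H(X|Z) = 0.4066
H(Y,Z) = 1.1082 → H(Y|Z) = 0.5965
H(X,Y,Z) = 1.4999 → H(X,Y|Z) = 0.9882

I(X;Y|Z) = 0.4066 + 0.5965 - 0.9882 = 0.0149 nats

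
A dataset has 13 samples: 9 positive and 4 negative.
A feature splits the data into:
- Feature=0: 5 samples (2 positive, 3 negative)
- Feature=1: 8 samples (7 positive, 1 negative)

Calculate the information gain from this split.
0.1825 bits

Information Gain = H(Y) - H(Y|Feature)

Before split:
P(positive) = 9/13 = 0.6923
H(Y) = 0.8905 bits

After split:
Feature=0: H = 0.9710 bits (weight = 5/13)
Feature=1: H = 0.5436 bits (weight = 8/13)
H(Y|Feature) = (5/13)×0.9710 + (8/13)×0.5436 = 0.7079 bits

Information Gain = 0.8905 - 0.7079 = 0.1825 bits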